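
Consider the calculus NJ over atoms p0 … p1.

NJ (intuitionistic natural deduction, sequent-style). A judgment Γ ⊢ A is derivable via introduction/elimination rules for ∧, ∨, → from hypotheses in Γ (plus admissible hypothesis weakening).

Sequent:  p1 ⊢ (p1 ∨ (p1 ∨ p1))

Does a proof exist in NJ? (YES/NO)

Derivation trace:
[∨I₂] p1 ⊢ (p1 ∨ (p1 ∨ p1))
  [∨I₂] p1 ⊢ (p1 ∨ p1)
    [Ax] p1 ⊢ p1

Result: YES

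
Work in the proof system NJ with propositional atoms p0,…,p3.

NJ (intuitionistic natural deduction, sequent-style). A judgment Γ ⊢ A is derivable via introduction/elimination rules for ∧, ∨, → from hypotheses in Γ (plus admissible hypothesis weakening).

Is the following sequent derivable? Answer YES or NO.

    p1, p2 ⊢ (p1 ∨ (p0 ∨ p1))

Derivation trace:
[∨I₂] p1, p2 ⊢ (p1 ∨ (p0 ∨ p1))
  [∨I₂] p1, p2 ⊢ (p0 ∨ p1)
    [Wk] p1, p2 ⊢ p1
      [Ax] p1 ⊢ p1

Result: YES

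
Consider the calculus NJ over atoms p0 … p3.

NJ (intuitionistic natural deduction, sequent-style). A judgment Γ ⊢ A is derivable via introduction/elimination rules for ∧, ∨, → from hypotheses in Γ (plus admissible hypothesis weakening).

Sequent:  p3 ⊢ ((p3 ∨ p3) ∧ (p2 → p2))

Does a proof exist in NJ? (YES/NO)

Derivation (root first):
[∧I] p3 ⊢ ((p3 ∨ p3) ∧ (p2 → p2))
  [∨I₂] p3 ⊢ (p3 ∨ p3)
    [Ax] p3 ⊢ p3
  [→I]  ⊢ (p2 → p2)
    [Ax] p2 ⊢ p2

Result: YES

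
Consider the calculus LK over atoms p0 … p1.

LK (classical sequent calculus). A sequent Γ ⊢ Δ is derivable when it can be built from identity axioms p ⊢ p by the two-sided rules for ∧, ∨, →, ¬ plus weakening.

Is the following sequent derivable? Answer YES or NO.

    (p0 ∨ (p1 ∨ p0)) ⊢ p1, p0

Derivation (root first):
[∨L] (p0 ∨ (p1 ∨ p0)) ⊢ p1, p0
  [Ax] p0 ⊢ p0
  [∨L] (p1 ∨ p0) ⊢ p1, p0
    [Ax] p1 ⊢ p1
    [Ax] p0 ⊢ p0

Result: YES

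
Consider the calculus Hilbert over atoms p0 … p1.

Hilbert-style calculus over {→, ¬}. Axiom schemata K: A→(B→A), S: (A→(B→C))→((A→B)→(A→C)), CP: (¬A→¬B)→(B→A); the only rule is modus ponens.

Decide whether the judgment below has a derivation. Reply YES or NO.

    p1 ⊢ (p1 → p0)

Search for a countermodel by truth-table:
  v=00: Γ:[p1=F] Δ:[(p1 → p0)=T] refutes=False
  v=01: Γ:[p1=T] Δ:[(p1 → p0)=F] refutes=True  ← countermodel

Result: NO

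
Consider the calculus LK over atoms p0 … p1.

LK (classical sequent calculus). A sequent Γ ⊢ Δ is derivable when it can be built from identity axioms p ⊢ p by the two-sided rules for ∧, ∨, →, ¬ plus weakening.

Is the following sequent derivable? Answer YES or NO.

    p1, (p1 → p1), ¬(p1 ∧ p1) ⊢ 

Derivation trace:
[¬L] p1, (p1 → p1), ¬(p1 ∧ p1) ⊢ 
  [∧R] p1, (p1 → p1) ⊢ (p1 ∧ p1)
    [Ax] p1 ⊢ p1
    [→L] p1, (p1 → p1) ⊢ p1
      [Ax] p1 ⊢ p1
      [Ax] p1 ⊢ p1

Result: YES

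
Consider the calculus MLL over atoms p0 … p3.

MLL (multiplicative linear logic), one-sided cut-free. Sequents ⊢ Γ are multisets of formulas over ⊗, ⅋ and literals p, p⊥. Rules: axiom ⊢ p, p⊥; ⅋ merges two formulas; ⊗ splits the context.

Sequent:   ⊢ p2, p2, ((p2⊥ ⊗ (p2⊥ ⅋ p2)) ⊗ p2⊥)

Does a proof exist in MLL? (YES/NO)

Derivation (root first):
[⊗]  ⊢ p2, p2, ((p2⊥ ⊗ (p2⊥ ⅋ p2)) ⊗ p2⊥)
  [⊗]  ⊢ p2, (p2⊥ ⊗ (p2⊥ ⅋ p2))
    [Ax]  ⊢ p2, p2⊥
    [⅋]  ⊢ (p2⊥ ⅋ p2)
      [Ax]  ⊢ p2, p2⊥
  [Ax]  ⊢ p2, p2⊥

Result: YES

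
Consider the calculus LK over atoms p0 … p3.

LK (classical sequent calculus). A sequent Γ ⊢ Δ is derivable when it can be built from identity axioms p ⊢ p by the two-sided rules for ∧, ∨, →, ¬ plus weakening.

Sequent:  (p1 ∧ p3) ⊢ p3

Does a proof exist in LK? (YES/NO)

Derivation (root first):
[∧L] (p1 ∧ p3) ⊢ p3
  [WL] p3, p1 ⊢ p3
    [Ax] p3 ⊢ p3

Result: YES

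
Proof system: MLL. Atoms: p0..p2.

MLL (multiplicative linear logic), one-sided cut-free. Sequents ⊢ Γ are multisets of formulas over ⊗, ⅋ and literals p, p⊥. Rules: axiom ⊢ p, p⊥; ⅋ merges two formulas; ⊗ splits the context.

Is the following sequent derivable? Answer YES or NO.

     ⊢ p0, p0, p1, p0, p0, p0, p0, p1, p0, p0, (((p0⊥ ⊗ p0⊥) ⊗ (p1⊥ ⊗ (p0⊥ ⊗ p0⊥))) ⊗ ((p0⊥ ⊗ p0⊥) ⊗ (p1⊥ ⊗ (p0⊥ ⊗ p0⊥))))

Derivation trace:
[⊗]  ⊢ p0, p0, p1, p0, p0, p0, p0, p1, p0, p0, (((p0⊥ ⊗ p0⊥) ⊗ (p1⊥ ⊗ (p0⊥ ⊗ p0⊥))) ⊗ ((p0⊥ ⊗ p0⊥) ⊗ (p1⊥ ⊗ (p0⊥ ⊗ p0⊥))))
  [⊗]  ⊢ p0, p0, p1, p0, p0, ((p0⊥ ⊗ p0⊥) ⊗ (p1⊥ ⊗ (p0⊥ ⊗ p0⊥)))
    [⊗]  ⊢ p0, p0, (p0⊥ ⊗ p0⊥)
      [Ax]  ⊢ p0, p0⊥
      [Ax]  ⊢ p0, p0⊥
    [⊗]  ⊢ p1, p0, p0, (p1⊥ ⊗ (p0⊥ ⊗ p0⊥))
      [Ax]  ⊢ p1, p1⊥
      [⊗]  ⊢ p0, p0, (p0⊥ ⊗ p0⊥)
        [Ax]  ⊢ p0, p0⊥
        [Ax]  ⊢ p0, p0⊥
  [⊗]  ⊢ p0, p0, p1, p0, p0, ((p0⊥ ⊗ p0⊥) ⊗ (p1⊥ ⊗ (p0⊥ ⊗ p0⊥)))
    [⊗]  ⊢ p0, p0, (p0⊥ ⊗ p0⊥)
      [Ax]  ⊢ p0, p0⊥
      [Ax]  ⊢ p0, p0⊥
    [⊗]  ⊢ p1, p0, p0, (p1⊥ ⊗ (p0⊥ ⊗ p0⊥))
      [Ax]  ⊢ p1, p1⊥
      [⊗]  ⊢ p0, p0, (p0⊥ ⊗ p0⊥)
        [Ax]  ⊢ p0, p0⊥
        [Ax]  ⊢ p0, p0⊥

Result: YES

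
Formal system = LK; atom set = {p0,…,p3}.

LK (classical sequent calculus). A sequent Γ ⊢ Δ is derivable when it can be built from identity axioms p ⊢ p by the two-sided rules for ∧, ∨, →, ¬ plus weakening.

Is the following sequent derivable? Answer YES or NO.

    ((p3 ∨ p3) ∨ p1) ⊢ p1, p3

Proof tree:
[∨L] ((p3 ∨ p3) ∨ p1) ⊢ p1, p3
  [∨L] (p3 ∨ p3) ⊢ p3
    [Ax] p3 ⊢ p3
    [Ax] p3 ⊢ p3
  [Ax] p1 ⊢ p1

Result: YES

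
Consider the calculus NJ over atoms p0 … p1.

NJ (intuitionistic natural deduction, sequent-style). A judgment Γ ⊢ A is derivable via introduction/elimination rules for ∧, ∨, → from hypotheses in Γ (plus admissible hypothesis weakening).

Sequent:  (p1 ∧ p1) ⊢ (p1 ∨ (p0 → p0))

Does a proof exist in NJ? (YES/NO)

Derivation (root first):
[∨I₂] (p1 ∧ p1) ⊢ (p1 ∨ (p0 → p0))
  [Wk] (p1 ∧ p1) ⊢ (p0 → p0)
    [→I]  ⊢ (p0 → p0)
      [Ax] p0 ⊢ p0

Result: YES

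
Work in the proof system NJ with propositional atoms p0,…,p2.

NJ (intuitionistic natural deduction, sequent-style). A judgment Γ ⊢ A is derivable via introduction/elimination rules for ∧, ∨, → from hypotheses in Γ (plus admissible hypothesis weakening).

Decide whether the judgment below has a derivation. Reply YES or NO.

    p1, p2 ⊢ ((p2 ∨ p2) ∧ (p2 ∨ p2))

Derivation trace:
[∧I] p1, p2 ⊢ ((p2 ∨ p2) ∧ (p2 ∨ p2))
  [Wk] p2, p1 ⊢ (p2 ∨ p2)
    [∨I₁] p2 ⊢ (p2 ∨ p2)
      [Ax] p2 ⊢ p2
  [∨I₁] p2 ⊢ (p2 ∨ p2)
    [Ax] p2 ⊢ p2

Result: YES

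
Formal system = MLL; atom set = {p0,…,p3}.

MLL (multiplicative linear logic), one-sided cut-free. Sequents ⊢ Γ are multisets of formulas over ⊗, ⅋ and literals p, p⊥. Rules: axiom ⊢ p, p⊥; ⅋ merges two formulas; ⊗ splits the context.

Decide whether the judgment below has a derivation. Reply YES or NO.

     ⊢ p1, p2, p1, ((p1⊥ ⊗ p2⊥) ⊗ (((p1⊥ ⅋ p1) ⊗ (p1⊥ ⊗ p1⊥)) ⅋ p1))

Derivation (root first):
[⊗]  ⊢ p1, p2, p1, ((p1⊥ ⊗ p2⊥) ⊗ (((p1⊥ ⅋ p1) ⊗ (p1⊥ ⊗ p1⊥)) ⅋ p1))
  [⊗]  ⊢ p1, p2, (p1⊥ ⊗ p2⊥)
    [Ax]  ⊢ p1, p1⊥
    [Ax]  ⊢ p2, p2⊥
  [⅋]  ⊢ p1, (((p1⊥ ⅋ p1) ⊗ (p1⊥ ⊗ p1⊥)) ⅋ p1)
    [⊗]  ⊢ p1, p1, ((p1⊥ ⅋ p1) ⊗ (p1⊥ ⊗ p1⊥))
      [⅋]  ⊢ (p1⊥ ⅋ p1)
        [Ax]  ⊢ p1, p1⊥
      [⊗]  ⊢ p1, p1, (p1⊥ ⊗ p1⊥)
        [Ax]  ⊢ p1, p1⊥
        [Ax]  ⊢ p1, p1⊥

Result: YES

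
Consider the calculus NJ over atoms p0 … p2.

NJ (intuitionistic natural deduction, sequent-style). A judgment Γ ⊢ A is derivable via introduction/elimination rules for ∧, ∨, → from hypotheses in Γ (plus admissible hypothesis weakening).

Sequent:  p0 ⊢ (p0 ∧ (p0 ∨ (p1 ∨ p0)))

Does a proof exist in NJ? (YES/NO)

Derivation (root first):
[∧I] p0 ⊢ (p0 ∧ (p0 ∨ (p1 ∨ p0)))
  [Ax] p0 ⊢ p0
  [∨I₂] p0 ⊢ (p0 ∨ (p1 ∨ p0))
    [∨I₂] p0 ⊢ (p1 ∨ p0)
      [Ax] p0 ⊢ p0

Result: YES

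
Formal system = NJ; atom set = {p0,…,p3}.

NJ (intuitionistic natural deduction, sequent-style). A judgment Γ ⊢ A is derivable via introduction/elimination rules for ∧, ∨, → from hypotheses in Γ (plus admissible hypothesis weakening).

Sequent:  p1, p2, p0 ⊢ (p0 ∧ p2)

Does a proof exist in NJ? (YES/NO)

Proof tree:
[∧I] p1, p2, p0 ⊢ (p0 ∧ p2)
  [Wk] p0, p1 ⊢ p0
    [Ax] p0 ⊢ p0
  [Ax] p2 ⊢ p2

Result: YES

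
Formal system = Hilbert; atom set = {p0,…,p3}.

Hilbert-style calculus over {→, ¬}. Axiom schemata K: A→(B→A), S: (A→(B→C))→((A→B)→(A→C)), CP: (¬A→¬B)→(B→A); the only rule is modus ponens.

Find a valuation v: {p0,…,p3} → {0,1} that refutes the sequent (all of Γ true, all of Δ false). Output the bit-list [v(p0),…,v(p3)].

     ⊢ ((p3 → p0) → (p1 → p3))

Search for a countermodel by truth-table:
  v=0000: Γ:[] Δ:[((p3 → p0) → (p1 → p3))=T] refutes=False
  v=0001: Γ:[] Δ:[((p3 → p0) → (p1 → p3))=T] refutes=False
  v=0010: Γ:[] Δ:[((p3 → p0) → (p1 → p3))=T] refutes=False
  v=0011: Γ:[] Δ:[((p3 → p0) → (p1 → p3))=T] refutes=False
  v=0100: Γ:[] Δ:[((p3 → p0) → (p1 → p3))=F] refutes=True  ← countermodel

Result: [0, 1, 0, 0]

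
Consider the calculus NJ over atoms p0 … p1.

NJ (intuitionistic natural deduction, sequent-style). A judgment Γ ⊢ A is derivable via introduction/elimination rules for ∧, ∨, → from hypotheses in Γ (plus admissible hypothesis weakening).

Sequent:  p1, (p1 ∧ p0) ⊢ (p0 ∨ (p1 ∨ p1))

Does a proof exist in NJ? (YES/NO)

Derivation (root first):
[Wk] p1, (p1 ∧ p0) ⊢ (p0 ∨ (p1 ∨ p1))
  [∨I₂] p1 ⊢ (p0 ∨ (p1 ∨ p1))
    [∨I₁] p1 ⊢ (p1 ∨ p1)
      [Ax] p1 ⊢ p1

Result: YES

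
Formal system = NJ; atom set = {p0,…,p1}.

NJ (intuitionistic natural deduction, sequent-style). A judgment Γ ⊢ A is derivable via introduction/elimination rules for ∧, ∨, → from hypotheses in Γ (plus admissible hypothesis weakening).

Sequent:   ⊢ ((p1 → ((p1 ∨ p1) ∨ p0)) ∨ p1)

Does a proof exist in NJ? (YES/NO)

Proof tree:
[∨I₁]  ⊢ ((p1 → ((p1 ∨ p1) ∨ p0)) ∨ p1)
  [→I]  ⊢ (p1 → ((p1 ∨ p1) ∨ p0))
    [∨I₁] p1 ⊢ ((p1 ∨ p1) ∨ p0)
      [∨I₁] p1 ⊢ (p1 ∨ p1)
        [Ax] p1 ⊢ p1

Result: YES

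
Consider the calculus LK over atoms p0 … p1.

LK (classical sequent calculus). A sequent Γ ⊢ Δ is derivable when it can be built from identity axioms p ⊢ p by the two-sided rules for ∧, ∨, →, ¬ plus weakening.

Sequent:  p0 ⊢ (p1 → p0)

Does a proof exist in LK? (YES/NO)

Derivation (root first):
[→R] p0 ⊢ (p1 → p0)
  [WL] p0, p1 ⊢ p0
    [Ax] p0 ⊢ p0

Result: YES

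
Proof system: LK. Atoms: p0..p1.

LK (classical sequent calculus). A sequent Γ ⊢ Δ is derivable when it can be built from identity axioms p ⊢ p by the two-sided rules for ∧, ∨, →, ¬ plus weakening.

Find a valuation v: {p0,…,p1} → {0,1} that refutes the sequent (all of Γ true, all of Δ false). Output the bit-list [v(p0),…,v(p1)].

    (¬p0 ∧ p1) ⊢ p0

Enumerate valuations to refute Γ ⊢ Δ:
  v=00: Γ:[(¬p0 ∧ p1)=F] Δ:[p0=F] refutes=False
  v=01: Γ:[(¬p0 ∧ p1)=T] Δ:[p0=F] refutes=True  ← countermodel

Result: [0, 1]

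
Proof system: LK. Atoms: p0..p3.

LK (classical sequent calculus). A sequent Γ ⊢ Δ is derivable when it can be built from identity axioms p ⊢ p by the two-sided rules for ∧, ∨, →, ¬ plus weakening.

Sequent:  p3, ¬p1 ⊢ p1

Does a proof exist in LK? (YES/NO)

Enumerate valuations to refute Γ ⊢ Δ:
  v=0000: Γ:[p3=F, ¬p1=T] Δ:[p1=F] refutes=False
  v=0001: Γ:[p3=T, ¬p1=T] Δ:[p1=F] refutes=True  ← countermodel

Result: NO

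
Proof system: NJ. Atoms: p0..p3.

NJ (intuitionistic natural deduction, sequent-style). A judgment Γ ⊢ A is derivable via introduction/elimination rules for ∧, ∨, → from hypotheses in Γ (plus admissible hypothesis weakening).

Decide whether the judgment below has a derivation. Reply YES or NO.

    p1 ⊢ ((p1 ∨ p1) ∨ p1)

Proof tree:
[∨I₁] p1 ⊢ ((p1 ∨ p1) ∨ p1)
  [∨I₁] p1 ⊢ (p1 ∨ p1)
    [Ax] p1 ⊢ p1

Result: YES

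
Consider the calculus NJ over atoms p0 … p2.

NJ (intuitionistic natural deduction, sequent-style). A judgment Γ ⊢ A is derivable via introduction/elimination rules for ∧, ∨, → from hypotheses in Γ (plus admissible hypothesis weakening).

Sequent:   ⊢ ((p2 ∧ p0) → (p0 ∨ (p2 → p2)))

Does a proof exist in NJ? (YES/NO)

Derivation trace:
[→I]  ⊢ ((p2 ∧ p0) → (p0 ∨ (p2 → p2)))
  [Wk] (p2 ∧ p0) ⊢ (p0 ∨ (p2 → p2))
    [∨I₂]  ⊢ (p0 ∨ (p2 → p2))
      [→I]  ⊢ (p2 → p2)
        [Ax] p2 ⊢ p2

Result: YES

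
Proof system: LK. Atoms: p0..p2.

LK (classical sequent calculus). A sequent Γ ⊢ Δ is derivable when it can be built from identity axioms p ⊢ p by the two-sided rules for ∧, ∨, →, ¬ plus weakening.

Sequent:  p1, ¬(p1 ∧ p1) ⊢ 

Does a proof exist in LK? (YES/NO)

Proof tree:
[¬L] p1, ¬(p1 ∧ p1) ⊢ 
  [∧R] p1 ⊢ (p1 ∧ p1)
    [Ax] p1 ⊢ p1
    [Ax] p1 ⊢ p1

Result: YES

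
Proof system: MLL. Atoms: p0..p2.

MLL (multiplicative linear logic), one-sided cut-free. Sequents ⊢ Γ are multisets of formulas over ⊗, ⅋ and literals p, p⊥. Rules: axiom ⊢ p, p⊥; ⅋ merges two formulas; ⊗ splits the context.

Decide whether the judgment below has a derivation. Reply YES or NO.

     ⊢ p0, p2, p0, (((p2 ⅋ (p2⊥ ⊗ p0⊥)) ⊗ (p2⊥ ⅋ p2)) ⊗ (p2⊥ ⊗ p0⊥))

Derivation (root first):
[⊗]  ⊢ p0, p2, p0, (((p2 ⅋ (p2⊥ ⊗ p0⊥)) ⊗ (p2⊥ ⅋ p2)) ⊗ (p2⊥ ⊗ p0⊥))
  [⊗]  ⊢ p0, ((p2 ⅋ (p2⊥ ⊗ p0⊥)) ⊗ (p2⊥ ⅋ p2))
    [⅋]  ⊢ p0, (p2 ⅋ (p2⊥ ⊗ p0⊥))
      [⊗]  ⊢ p2, p0, (p2⊥ ⊗ p0⊥)
        [Ax]  ⊢ p2, p2⊥
        [Ax]  ⊢ p0, p0⊥
    [⅋]  ⊢ (p2⊥ ⅋ p2)
      [Ax]  ⊢ p2, p2⊥
  [⊗]  ⊢ p2, p0, (p2⊥ ⊗ p0⊥)
    [Ax]  ⊢ p2, p2⊥
    [Ax]  ⊢ p0, p0⊥

Result: YES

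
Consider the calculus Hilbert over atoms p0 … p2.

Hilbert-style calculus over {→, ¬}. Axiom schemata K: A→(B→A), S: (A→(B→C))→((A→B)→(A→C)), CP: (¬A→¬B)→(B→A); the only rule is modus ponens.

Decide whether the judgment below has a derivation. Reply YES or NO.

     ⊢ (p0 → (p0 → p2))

Truth-table refutation:
  v=000: Γ:[] Δ:[(p0 → (p0 → p2))=T] refutes=False
  v=001: Γ:[] Δ:[(p0 → (p0 → p2))=T] refutes=False
  v=010: Γ:[] Δ:[(p0 → (p0 → p2))=T] refutes=False
  v=011: Γ:[] Δ:[(p0 → (p0 → p2))=T] refutes=False
  v=100: Γ:[] Δ:[(p0 → (p0 → p2))=F] refutes=True  ← countermodel

Result: NO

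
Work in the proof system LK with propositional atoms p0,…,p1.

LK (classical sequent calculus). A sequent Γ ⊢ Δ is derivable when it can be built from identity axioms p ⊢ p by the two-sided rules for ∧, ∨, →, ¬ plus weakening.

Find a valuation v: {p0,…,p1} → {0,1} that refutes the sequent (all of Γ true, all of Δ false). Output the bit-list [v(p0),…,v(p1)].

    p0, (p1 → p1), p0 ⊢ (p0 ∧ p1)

Enumerate valuations to refute Γ ⊢ Δ:
  v=00: Γ:[p0=F, (p1 → p1)=T, p0=F] Δ:[(p0 ∧ p1)=F] refutes=False
  v=01: Γ:[p0=F, (p1 → p1)=T, p0=F] Δ:[(p0 ∧ p1)=F] refutes=False
  v=10: Γ:[p0=T, (p1 → p1)=T, p0=T] Δ:[(p0 ∧ p1)=F] refutes=True  ← countermodel

Result: [1, 0]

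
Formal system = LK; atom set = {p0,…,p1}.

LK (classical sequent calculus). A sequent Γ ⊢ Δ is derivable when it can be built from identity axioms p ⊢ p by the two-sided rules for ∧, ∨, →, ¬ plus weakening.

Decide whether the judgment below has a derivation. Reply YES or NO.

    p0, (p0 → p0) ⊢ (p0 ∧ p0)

Proof tree:
[→L] p0, (p0 → p0) ⊢ (p0 ∧ p0)
  [Ax] p0 ⊢ p0
  [∧R] p0 ⊢ (p0 ∧ p0)
    [Ax] p0 ⊢ p0
    [Ax] p0 ⊢ p0

Result: YES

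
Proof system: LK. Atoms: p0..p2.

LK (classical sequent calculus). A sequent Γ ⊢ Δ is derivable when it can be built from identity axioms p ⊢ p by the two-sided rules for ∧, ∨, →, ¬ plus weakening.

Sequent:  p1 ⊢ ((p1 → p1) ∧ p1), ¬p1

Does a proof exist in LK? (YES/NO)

Proof tree:
[¬R] p1 ⊢ ((p1 → p1) ∧ p1), ¬p1
  [WL] p1, p1 ⊢ ((p1 → p1) ∧ p1)
    [∧R] p1 ⊢ ((p1 → p1) ∧ p1)
      [→R]  ⊢ (p1 → p1)
        [Ax] p1 ⊢ p1
      [Ax] p1 ⊢ p1

Result: YES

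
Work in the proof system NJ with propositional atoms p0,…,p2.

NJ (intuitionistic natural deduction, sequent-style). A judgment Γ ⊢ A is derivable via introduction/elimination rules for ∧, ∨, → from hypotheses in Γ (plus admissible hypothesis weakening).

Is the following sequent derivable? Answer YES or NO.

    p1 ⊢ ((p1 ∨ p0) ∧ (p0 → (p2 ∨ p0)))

Derivation trace:
[∧I] p1 ⊢ ((p1 ∨ p0) ∧ (p0 → (p2 ∨ p0)))
  [∨I₁] p1, p1 ⊢ (p1 ∨ p0)
    [Wk] p1, p1 ⊢ p1
      [Ax] p1 ⊢ p1
  [→I]  ⊢ (p0 → (p2 ∨ p0))
    [∨I₂] p0 ⊢ (p2 ∨ p0)
      [Ax] p0 ⊢ p0

Result: YES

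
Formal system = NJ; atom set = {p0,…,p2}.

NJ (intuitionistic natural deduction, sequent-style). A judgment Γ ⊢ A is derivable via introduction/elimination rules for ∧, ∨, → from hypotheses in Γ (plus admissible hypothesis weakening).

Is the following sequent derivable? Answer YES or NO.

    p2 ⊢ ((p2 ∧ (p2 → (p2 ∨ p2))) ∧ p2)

Proof tree:
[∧I] p2 ⊢ ((p2 ∧ (p2 → (p2 ∨ p2))) ∧ p2)
  [∧I] p2 ⊢ (p2 ∧ (p2 → (p2 ∨ p2)))
    [Ax] p2 ⊢ p2
    [→I]  ⊢ (p2 → (p2 ∨ p2))
      [∨I₁] p2 ⊢ (p2 ∨ p2)
        [Ax] p2 ⊢ p2
  [Ax] p2 ⊢ p2

Result: YES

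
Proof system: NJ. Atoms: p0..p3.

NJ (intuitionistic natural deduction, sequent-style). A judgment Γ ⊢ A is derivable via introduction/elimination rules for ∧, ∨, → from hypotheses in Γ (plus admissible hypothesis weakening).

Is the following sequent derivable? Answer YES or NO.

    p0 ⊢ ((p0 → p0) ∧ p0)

Proof tree:
[∧I] p0 ⊢ ((p0 → p0) ∧ p0)
  [→I]  ⊢ (p0 → p0)
    [Ax] p0 ⊢ p0
  [→E] p0 ⊢ p0
    [→I]  ⊢ (p0 → p0)
      [Ax] p0 ⊢ p0
    [Ax] p0 ⊢ p0

Result: YES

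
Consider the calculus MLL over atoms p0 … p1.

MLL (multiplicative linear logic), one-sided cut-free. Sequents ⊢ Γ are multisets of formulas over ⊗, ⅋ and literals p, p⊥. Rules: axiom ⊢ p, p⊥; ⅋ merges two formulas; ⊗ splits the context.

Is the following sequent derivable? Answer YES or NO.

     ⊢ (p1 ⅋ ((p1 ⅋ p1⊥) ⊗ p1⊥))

Derivation (root first):
[⅋]  ⊢ (p1 ⅋ ((p1 ⅋ p1⊥) ⊗ p1⊥))
  [⊗]  ⊢ p1, ((p1 ⅋ p1⊥) ⊗ p1⊥)
    [⅋]  ⊢ (p1 ⅋ p1⊥)
      [Ax]  ⊢ p1, p1⊥
    [Ax]  ⊢ p1, p1⊥

Result: YES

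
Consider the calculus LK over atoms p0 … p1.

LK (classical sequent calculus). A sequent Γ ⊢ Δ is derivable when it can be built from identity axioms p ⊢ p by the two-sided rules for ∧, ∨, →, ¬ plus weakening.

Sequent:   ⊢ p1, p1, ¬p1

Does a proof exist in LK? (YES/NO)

Derivation trace:
[¬R]  ⊢ p1, p1, ¬p1
  [WR] p1 ⊢ p1, p1
    [Ax] p1 ⊢ p1

Result: YES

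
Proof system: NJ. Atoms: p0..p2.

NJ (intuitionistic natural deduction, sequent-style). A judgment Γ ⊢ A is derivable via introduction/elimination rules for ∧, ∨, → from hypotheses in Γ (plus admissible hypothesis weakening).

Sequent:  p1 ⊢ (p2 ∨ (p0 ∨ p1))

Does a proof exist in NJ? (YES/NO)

Proof tree:
[∨I₂] p1 ⊢ (p2 ∨ (p0 ∨ p1))
  [∨I₂] p1 ⊢ (p0 ∨ p1)
    [Ax] p1 ⊢ p1

Result: YES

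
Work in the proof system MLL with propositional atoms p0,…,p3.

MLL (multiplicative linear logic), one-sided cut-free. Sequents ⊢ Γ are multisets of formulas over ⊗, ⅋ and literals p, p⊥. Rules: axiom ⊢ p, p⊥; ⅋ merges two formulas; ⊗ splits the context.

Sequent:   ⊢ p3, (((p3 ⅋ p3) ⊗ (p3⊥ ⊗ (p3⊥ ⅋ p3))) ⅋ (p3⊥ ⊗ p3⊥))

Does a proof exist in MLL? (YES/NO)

Derivation trace:
[⅋]  ⊢ p3, (((p3 ⅋ p3) ⊗ (p3⊥ ⊗ (p3⊥ ⅋ p3))) ⅋ (p3⊥ ⊗ p3⊥))
  [⊗]  ⊢ (p3⊥ ⊗ p3⊥), p3, ((p3 ⅋ p3) ⊗ (p3⊥ ⊗ (p3⊥ ⅋ p3)))
    [⅋]  ⊢ (p3⊥ ⊗ p3⊥), (p3 ⅋ p3)
      [⊗]  ⊢ p3, p3, (p3⊥ ⊗ p3⊥)
        [Ax]  ⊢ p3, p3⊥
        [Ax]  ⊢ p3, p3⊥
    [⊗]  ⊢ p3, (p3⊥ ⊗ (p3⊥ ⅋ p3))
      [Ax]  ⊢ p3, p3⊥
      [⅋]  ⊢ (p3⊥ ⅋ p3)
        [Ax]  ⊢ p3, p3⊥

Result: YES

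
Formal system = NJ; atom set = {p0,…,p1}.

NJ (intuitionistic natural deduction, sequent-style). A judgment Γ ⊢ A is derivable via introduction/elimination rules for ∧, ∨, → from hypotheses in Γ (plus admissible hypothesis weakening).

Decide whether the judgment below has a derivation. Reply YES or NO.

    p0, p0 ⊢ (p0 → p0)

Derivation (root first):
[Wk] p0, p0 ⊢ (p0 → p0)
  [→I] p0 ⊢ (p0 → p0)
    [Wk] p0, p0 ⊢ p0
      [Ax] p0 ⊢ p0

Result: YES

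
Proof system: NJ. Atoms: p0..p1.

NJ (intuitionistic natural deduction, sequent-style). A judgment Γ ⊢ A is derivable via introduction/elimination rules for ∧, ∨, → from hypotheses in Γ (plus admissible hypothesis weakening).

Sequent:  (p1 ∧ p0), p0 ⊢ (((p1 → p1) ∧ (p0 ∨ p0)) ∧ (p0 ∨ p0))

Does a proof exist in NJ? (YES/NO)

Derivation (root first):
[∧I] (p1 ∧ p0), p0 ⊢ (((p1 → p1) ∧ (p0 ∨ p0)) ∧ (p0 ∨ p0))
  [∧I] (p1 ∧ p0), p0 ⊢ ((p1 → p1) ∧ (p0 ∨ p0))
    [Wk] (p1 ∧ p0) ⊢ (p1 → p1)
      [→I]  ⊢ (p1 → p1)
        [Ax] p1 ⊢ p1
    [∨I₂] p0 ⊢ (p0 ∨ p0)
      [Ax] p0 ⊢ p0
  [∨I₂] p0 ⊢ (p0 ∨ p0)
    [Ax] p0 ⊢ p0

Result: YES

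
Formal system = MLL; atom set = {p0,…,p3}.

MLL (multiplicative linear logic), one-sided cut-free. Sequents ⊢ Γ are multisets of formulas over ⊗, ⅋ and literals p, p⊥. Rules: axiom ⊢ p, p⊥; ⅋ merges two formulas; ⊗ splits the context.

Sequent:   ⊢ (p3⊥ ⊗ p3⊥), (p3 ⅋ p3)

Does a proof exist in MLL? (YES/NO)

Derivation (root first):
[⅋]  ⊢ (p3⊥ ⊗ p3⊥), (p3 ⅋ p3)
  [⊗]  ⊢ p3, p3, (p3⊥ ⊗ p3⊥)
    [Ax]  ⊢ p3, p3⊥
    [Ax]  ⊢ p3, p3⊥

Result: YES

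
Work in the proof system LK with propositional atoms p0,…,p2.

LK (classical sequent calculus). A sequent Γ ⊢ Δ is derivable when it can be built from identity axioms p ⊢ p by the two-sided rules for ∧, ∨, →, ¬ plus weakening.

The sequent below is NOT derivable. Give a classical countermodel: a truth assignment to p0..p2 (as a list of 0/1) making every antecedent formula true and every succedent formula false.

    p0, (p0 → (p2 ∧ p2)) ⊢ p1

Truth-table refutation:
  v=000: Γ:[p0=F, (p0 → (p2 ∧ p2))=T] Δ:[p1=F] refutes=False
  v=001: Γ:[p0=F, (p0 → (p2 ∧ p2))=T] Δ:[p1=F] refutes=False
  v=010: Γ:[p0=F, (p0 → (p2 ∧ p2))=T] Δ:[p1=T] refutes=False
  v=011: Γ:[p0=F, (p0 → (p2 ∧ p2))=T] Δ:[p1=T] refutes=False
  v=100: Γ:[p0=T, (p0 → (p2 ∧ p2))=F] Δ:[p1=F] refutes=False
  v=101: Γ:[p0=T, (p0 → (p2 ∧ p2))=T] Δ:[p1=F] refutes=True  ← countermodel

Result: [1, 0, 1]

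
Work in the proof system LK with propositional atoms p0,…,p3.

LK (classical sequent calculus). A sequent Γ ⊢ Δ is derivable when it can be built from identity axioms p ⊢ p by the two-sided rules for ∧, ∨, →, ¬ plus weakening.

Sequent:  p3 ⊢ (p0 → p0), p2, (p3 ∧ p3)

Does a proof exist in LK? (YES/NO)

Proof tree:
[∧R] p3 ⊢ (p0 → p0), p2, (p3 ∧ p3)
  [WR]  ⊢ (p0 → p0), p2, p3
    [WR]  ⊢ (p0 → p0), p2
      [→R]  ⊢ (p0 → p0)
        [Ax] p0 ⊢ p0
  [Ax] p3 ⊢ p3

Result: YES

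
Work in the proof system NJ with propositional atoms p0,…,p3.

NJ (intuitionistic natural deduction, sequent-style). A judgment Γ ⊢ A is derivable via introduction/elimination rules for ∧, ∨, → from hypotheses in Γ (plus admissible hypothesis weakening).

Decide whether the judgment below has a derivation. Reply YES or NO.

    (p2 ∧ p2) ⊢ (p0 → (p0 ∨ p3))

Proof tree:
[Wk] (p2 ∧ p2) ⊢ (p0 → (p0 ∨ p3))
  [→I]  ⊢ (p0 → (p0 ∨ p3))
    [∨I₁] p0 ⊢ (p0 ∨ p3)
      [Ax] p0 ⊢ p0

Result: YES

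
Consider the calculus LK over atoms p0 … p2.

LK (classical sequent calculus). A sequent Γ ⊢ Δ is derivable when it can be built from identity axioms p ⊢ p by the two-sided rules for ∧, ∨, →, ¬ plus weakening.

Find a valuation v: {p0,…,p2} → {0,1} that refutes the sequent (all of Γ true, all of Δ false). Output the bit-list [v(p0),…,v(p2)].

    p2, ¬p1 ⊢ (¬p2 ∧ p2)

Truth-table refutation:
  v=000: Γ:[p2=F, ¬p1=T] Δ:[(¬p2 ∧ p2)=F] refutes=False
  v=001: Γ:[p2=T, ¬p1=T] Δ:[(¬p2 ∧ p2)=F] refutes=True  ← countermodel

Result: [0, 0, 1]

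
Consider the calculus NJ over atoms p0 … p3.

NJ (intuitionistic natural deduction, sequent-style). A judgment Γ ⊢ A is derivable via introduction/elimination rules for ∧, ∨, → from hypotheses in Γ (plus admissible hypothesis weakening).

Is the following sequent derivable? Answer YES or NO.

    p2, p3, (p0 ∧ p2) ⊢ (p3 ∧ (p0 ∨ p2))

Derivation (root first):
[∧I] p2, p3, (p0 ∧ p2) ⊢ (p3 ∧ (p0 ∨ p2))
  [Wk] p3, (p0 ∧ p2) ⊢ p3
    [Ax] p3 ⊢ p3
  [∨I₂] p2 ⊢ (p0 ∨ p2)
    [Ax] p2 ⊢ p2

Result: YES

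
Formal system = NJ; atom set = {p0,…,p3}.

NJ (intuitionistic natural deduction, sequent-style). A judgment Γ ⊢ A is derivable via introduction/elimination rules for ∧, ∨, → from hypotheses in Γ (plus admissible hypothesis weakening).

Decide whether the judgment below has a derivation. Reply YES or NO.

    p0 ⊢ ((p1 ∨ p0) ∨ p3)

Derivation (root first):
[∨I₁] p0 ⊢ ((p1 ∨ p0) ∨ p3)
  [∨I₂] p0 ⊢ (p1 ∨ p0)
    [Ax] p0 ⊢ p0

Result: YES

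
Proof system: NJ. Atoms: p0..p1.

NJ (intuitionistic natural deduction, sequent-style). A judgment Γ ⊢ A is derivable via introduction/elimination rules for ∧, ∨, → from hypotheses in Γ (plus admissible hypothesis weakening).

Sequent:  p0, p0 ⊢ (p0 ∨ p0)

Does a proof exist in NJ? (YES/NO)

Derivation (root first):
[Wk] p0, p0 ⊢ (p0 ∨ p0)
  [∨I₁] p0 ⊢ (p0 ∨ p0)
    [Ax] p0 ⊢ p0

Result: YES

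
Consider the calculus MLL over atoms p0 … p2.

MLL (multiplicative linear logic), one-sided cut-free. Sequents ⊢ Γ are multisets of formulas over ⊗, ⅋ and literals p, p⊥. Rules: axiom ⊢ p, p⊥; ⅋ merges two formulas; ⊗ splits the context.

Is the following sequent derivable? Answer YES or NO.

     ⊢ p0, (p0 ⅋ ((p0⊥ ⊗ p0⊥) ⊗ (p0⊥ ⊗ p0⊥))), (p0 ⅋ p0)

Proof tree:
[⅋]  ⊢ p0, (p0 ⅋ ((p0⊥ ⊗ p0⊥) ⊗ (p0⊥ ⊗ p0⊥))), (p0 ⅋ p0)
  [⅋]  ⊢ p0, p0, p0, (p0 ⅋ ((p0⊥ ⊗ p0⊥) ⊗ (p0⊥ ⊗ p0⊥)))
    [⊗]  ⊢ p0, p0, p0, p0, ((p0⊥ ⊗ p0⊥) ⊗ (p0⊥ ⊗ p0⊥))
      [⊗]  ⊢ p0, p0, (p0⊥ ⊗ p0⊥)
        [Ax]  ⊢ p0, p0⊥
        [Ax]  ⊢ p0, p0⊥
      [⊗]  ⊢ p0, p0, (p0⊥ ⊗ p0⊥)
        [Ax]  ⊢ p0, p0⊥
        [Ax]  ⊢ p0, p0⊥

Result: YES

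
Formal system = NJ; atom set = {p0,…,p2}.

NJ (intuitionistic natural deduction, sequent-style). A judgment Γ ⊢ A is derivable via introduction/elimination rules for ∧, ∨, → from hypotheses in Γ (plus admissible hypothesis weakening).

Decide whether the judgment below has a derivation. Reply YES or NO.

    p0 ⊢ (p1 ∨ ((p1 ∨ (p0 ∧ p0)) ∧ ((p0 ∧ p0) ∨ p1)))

Proof tree:
[∨I₂] p0 ⊢ (p1 ∨ ((p1 ∨ (p0 ∧ p0)) ∧ ((p0 ∧ p0) ∨ p1)))
  [∧I] p0 ⊢ ((p1 ∨ (p0 ∧ p0)) ∧ ((p0 ∧ p0) ∨ p1))
    [∨I₂] p0 ⊢ (p1 ∨ (p0 ∧ p0))
      [∧I] p0 ⊢ (p0 ∧ p0)
        [Ax] p0 ⊢ p0
        [Ax] p0 ⊢ p0
    [∨I₁] p0 ⊢ ((p0 ∧ p0) ∨ p1)
      [∧I] p0 ⊢ (p0 ∧ p0)
        [Ax] p0 ⊢ p0
        [Ax] p0 ⊢ p0

Result: YES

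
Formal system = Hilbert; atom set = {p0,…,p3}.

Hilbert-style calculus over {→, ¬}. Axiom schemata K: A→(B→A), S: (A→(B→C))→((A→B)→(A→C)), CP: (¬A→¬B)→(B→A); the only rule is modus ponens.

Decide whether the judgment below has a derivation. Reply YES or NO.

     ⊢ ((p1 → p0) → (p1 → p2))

Search for a countermodel by truth-table:
  v=0000: Γ:[] Δ:[((p1 → p0) → (p1 → p2))=T] refutes=False
  v=0001: Γ:[] Δ:[((p1 → p0) → (p1 → p2))=T] refutes=False
  v=0010: Γ:[] Δ:[((p1 → p0) → (p1 → p2))=T] refutes=False
  v=0011: Γ:[] Δ:[((p1 → p0) → (p1 → p2))=T] refutes=False
  v=0100: Γ:[] Δ:[((p1 → p0) → (p1 → p2))=T] refutes=False
  v=0101: Γ:[] Δ:[((p1 → p0) → (p1 → p2))=T] refutes=False
  v=0110: Γ:[] Δ:[((p1 → p0) → (p1 → p2))=T] refutes=False
  v=0111: Γ:[] Δ:[((p1 → p0) → (p1 → p2))=T] refutes=False
  v=1000: Γ:[] Δ:[((p1 → p0) → (p1 → p2))=T] refutes=False
  v=1001: Γ:[] Δ:[((p1 → p0) → (p1 → p2))=T] refutes=False
  v=1010: Γ:[] Δ:[((p1 → p0) → (p1 → p2))=T] refutes=False
  v=1011: Γ:[] Δ:[((p1 → p0) → (p1 → p2))=T] refutes=False
  v=1100: Γ:[] Δ:[((p1 → p0) → (p1 → p2))=F] refutes=True  ← countermodel

Result: NO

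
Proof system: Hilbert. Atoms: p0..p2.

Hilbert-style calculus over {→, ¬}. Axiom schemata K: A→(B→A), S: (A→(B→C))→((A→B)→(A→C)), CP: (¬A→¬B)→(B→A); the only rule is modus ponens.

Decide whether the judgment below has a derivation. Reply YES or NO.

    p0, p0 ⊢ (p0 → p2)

Search for a countermodel by truth-table:
  v=000: Γ:[p0=F, p0=F] Δ:[(p0 → p2)=T] refutes=False
  v=001: Γ:[p0=F, p0=F] Δ:[(p0 → p2)=T] refutes=False
  v=010: Γ:[p0=F, p0=F] Δ:[(p0 → p2)=T] refutes=False
  v=011: Γ:[p0=F, p0=F] Δ:[(p0 → p2)=T] refutes=False
  v=100: Γ:[p0=T, p0=T] Δ:[(p0 → p2)=F] refutes=True  ← countermodel

Result: NO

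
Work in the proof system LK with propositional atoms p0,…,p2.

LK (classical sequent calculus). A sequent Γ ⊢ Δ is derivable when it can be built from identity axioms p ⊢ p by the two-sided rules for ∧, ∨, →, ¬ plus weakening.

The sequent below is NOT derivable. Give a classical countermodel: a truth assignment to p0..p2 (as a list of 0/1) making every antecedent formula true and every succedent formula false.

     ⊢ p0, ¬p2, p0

Truth-table refutation:
  v=000: Γ:[] Δ:[p0=F, ¬p2=T, p0=F] refutes=False
  v=001: Γ:[] Δ:[p0=F, ¬p2=F, p0=F] refutes=True  ← countermodel

Result: [0, 0, 1]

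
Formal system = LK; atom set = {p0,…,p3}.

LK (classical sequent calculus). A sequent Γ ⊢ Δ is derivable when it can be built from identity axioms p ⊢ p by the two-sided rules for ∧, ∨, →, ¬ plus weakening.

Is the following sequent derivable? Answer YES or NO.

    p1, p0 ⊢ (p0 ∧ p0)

Derivation trace:
[∧R] p1, p0 ⊢ (p0 ∧ p0)
  [Ax] p0 ⊢ p0
  [WL] p0, p1 ⊢ p0
    [Ax] p0 ⊢ p0

Result: YES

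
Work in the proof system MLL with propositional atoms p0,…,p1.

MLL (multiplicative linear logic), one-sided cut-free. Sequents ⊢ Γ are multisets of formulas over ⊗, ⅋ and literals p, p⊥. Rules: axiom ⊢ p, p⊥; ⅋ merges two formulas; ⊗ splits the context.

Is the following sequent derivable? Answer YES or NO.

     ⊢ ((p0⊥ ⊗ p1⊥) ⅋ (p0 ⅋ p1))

Derivation (root first):
[⅋]  ⊢ ((p0⊥ ⊗ p1⊥) ⅋ (p0 ⅋ p1))
  [⅋]  ⊢ (p0⊥ ⊗ p1⊥), (p0 ⅋ p1)
    [⊗]  ⊢ p0, p1, (p0⊥ ⊗ p1⊥)
      [Ax]  ⊢ p0, p0⊥
      [Ax]  ⊢ p1, p1⊥

Result: YES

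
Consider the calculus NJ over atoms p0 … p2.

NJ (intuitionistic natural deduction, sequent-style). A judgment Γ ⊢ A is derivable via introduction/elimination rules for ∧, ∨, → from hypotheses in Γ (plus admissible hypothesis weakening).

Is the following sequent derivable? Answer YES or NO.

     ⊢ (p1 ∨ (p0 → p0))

Proof tree:
[∨I₂]  ⊢ (p1 ∨ (p0 → p0))
  [→I]  ⊢ (p0 → p0)
    [Ax] p0 ⊢ p0

Result: YES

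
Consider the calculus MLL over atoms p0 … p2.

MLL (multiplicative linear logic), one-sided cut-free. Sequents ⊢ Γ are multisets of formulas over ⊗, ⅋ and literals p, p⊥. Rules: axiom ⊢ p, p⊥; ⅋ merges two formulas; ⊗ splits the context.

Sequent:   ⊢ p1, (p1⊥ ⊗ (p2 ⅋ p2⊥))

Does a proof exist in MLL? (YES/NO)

Proof tree:
[⊗]  ⊢ p1, (p1⊥ ⊗ (p2 ⅋ p2⊥))
  [Ax]  ⊢ p1, p1⊥
  [⅋]  ⊢ (p2 ⅋ p2⊥)
    [Ax]  ⊢ p2, p2⊥

Result: YES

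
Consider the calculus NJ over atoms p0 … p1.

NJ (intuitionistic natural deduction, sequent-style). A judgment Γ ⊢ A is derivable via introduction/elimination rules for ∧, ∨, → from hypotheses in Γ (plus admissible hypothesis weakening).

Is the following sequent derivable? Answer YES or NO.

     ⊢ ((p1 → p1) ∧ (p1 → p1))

Derivation (root first):
[∧I]  ⊢ ((p1 → p1) ∧ (p1 → p1))
  [→I]  ⊢ (p1 → p1)
    [Ax] p1 ⊢ p1
  [→I]  ⊢ (p1 → p1)
    [Ax] p1 ⊢ p1

Result: YES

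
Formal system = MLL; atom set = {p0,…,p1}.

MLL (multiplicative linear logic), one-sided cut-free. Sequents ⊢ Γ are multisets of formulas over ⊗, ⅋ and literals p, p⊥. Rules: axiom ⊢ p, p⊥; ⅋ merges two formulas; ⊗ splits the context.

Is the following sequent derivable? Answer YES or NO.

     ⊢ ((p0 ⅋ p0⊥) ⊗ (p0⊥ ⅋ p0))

Derivation (root first):
[⊗]  ⊢ ((p0 ⅋ p0⊥) ⊗ (p0⊥ ⅋ p0))
  [⅋]  ⊢ (p0 ⅋ p0⊥)
    [Ax]  ⊢ p0, p0⊥
  [⅋]  ⊢ (p0⊥ ⅋ p0)
    [Ax]  ⊢ p0, p0⊥

Result: YES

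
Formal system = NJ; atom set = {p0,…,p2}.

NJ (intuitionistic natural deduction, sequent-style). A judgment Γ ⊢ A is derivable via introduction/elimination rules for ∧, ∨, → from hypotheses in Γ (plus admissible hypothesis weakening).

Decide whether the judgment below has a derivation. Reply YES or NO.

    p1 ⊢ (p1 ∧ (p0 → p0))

Proof tree:
[∧I] p1 ⊢ (p1 ∧ (p0 → p0))
  [Ax] p1 ⊢ p1
  [→I]  ⊢ (p0 → p0)
    [Ax] p0 ⊢ p0

Result: YES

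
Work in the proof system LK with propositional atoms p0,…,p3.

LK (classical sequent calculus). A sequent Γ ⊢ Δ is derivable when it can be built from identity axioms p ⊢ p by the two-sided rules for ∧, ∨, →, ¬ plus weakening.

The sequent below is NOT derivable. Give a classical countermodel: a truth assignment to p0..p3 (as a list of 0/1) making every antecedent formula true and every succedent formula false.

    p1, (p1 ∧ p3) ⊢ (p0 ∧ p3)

Truth-table refutation:
  v=0000: Γ:[p1=F, (p1 ∧ p3)=F] Δ:[(p0 ∧ p3)=F] refutes=False
  v=0001: Γ:[p1=F, (p1 ∧ p3)=F] Δ:[(p0 ∧ p3)=F] refutes=False
  v=0010: Γ:[p1=F, (p1 ∧ p3)=F] Δ:[(p0 ∧ p3)=F] refutes=False
  v=0011: Γ:[p1=F, (p1 ∧ p3)=F] Δ:[(p0 ∧ p3)=F] refutes=False
  v=0100: Γ:[p1=T, (p1 ∧ p3)=F] Δ:[(p0 ∧ p3)=F] refutes=False
  v=0101: Γ:[p1=T, (p1 ∧ p3)=T] Δ:[(p0 ∧ p3)=F] refutes=True  ← countermodel

Result: [0, 1, 0, 1]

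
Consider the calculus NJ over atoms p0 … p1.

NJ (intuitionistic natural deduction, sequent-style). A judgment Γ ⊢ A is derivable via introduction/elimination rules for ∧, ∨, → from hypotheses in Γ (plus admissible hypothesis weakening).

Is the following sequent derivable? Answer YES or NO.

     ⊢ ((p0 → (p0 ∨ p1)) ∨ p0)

Proof tree:
[∨I₁]  ⊢ ((p0 → (p0 ∨ p1)) ∨ p0)
  [→I]  ⊢ (p0 → (p0 ∨ p1))
    [∨I₁] p0 ⊢ (p0 ∨ p1)
      [Ax] p0 ⊢ p0

Result: YES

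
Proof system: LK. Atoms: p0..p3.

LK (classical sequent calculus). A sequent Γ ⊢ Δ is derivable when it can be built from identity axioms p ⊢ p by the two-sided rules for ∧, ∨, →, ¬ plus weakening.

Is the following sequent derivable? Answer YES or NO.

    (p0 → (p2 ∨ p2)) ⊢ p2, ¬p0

Proof tree:
[¬R] (p0 → (p2 ∨ p2)) ⊢ p2, ¬p0
  [→L] p0, (p0 → (p2 ∨ p2)) ⊢ p2
    [Ax] p0 ⊢ p0
    [∨L] (p2 ∨ p2) ⊢ p2
      [Ax] p2 ⊢ p2
      [Ax] p2 ⊢ p2

Result: YES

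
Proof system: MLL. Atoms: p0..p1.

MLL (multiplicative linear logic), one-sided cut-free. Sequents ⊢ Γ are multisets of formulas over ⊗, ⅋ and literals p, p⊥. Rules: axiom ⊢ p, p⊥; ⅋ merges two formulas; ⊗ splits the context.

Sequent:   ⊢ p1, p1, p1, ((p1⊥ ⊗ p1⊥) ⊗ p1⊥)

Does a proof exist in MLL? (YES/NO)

Proof tree:
[⊗]  ⊢ p1, p1, p1, ((p1⊥ ⊗ p1⊥) ⊗ p1⊥)
  [⊗]  ⊢ p1, p1, (p1⊥ ⊗ p1⊥)
    [Ax]  ⊢ p1, p1⊥
    [Ax]  ⊢ p1, p1⊥
  [Ax]  ⊢ p1, p1⊥

Result: YES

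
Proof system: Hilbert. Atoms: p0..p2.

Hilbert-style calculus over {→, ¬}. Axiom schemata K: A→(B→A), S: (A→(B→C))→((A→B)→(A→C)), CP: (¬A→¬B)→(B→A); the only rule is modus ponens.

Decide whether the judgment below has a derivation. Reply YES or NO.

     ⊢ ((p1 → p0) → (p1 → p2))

Search for a countermodel by truth-table:
  v=000: Γ:[] Δ:[((p1 → p0) → (p1 → p2))=T] refutes=False
  v=001: Γ:[] Δ:[((p1 → p0) → (p1 → p2))=T] refutes=False
  v=010: Γ:[] Δ:[((p1 → p0) → (p1 → p2))=T] refutes=False
  v=011: Γ:[] Δ:[((p1 → p0) → (p1 → p2))=T] refutes=False
  v=100: Γ:[] Δ:[((p1 → p0) → (p1 → p2))=T] refutes=False
  v=101: Γ:[] Δ:[((p1 → p0) → (p1 → p2))=T] refutes=False
  v=110: Γ:[] Δ:[((p1 → p0) → (p1 → p2))=F] refutes=True  ← countermodel

Result: NO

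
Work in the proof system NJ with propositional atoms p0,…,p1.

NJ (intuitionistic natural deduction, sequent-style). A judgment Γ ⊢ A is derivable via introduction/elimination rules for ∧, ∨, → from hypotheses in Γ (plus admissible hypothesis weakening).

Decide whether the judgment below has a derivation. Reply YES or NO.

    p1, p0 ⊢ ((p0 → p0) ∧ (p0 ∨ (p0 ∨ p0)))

Derivation (root first):
[∧I] p1, p0 ⊢ ((p0 → p0) ∧ (p0 ∨ (p0 ∨ p0)))
  [→I]  ⊢ (p0 → p0)
    [Ax] p0 ⊢ p0
  [∨I₂] p0, p1 ⊢ (p0 ∨ (p0 ∨ p0))
    [∨I₁] p0, p1 ⊢ (p0 ∨ p0)
      [Wk] p0, p1 ⊢ p0
        [Ax] p0 ⊢ p0

Result: YES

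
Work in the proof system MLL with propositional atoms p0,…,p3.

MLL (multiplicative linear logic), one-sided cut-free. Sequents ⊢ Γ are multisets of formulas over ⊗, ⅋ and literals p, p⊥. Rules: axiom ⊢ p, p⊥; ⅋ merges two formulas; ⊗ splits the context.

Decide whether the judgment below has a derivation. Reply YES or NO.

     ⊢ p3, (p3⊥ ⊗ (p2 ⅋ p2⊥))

Derivation trace:
[⊗]  ⊢ p3, (p3⊥ ⊗ (p2 ⅋ p2⊥))
  [Ax]  ⊢ p3, p3⊥
  [⅋]  ⊢ (p2 ⅋ p2⊥)
    [Ax]  ⊢ p2, p2⊥

Result: YES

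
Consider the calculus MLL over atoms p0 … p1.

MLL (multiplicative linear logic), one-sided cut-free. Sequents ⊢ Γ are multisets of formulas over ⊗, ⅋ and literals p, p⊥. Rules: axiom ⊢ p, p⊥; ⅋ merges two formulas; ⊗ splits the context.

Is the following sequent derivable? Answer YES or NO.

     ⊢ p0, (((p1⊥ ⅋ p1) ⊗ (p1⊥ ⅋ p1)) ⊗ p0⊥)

Proof tree:
[⊗]  ⊢ p0, (((p1⊥ ⅋ p1) ⊗ (p1⊥ ⅋ p1)) ⊗ p0⊥)
  [⊗]  ⊢ ((p1⊥ ⅋ p1) ⊗ (p1⊥ ⅋ p1))
    [⅋]  ⊢ (p1⊥ ⅋ p1)
      [Ax]  ⊢ p1, p1⊥
    [⅋]  ⊢ (p1⊥ ⅋ p1)
      [Ax]  ⊢ p1, p1⊥
  [Ax]  ⊢ p0, p0⊥

Result: YES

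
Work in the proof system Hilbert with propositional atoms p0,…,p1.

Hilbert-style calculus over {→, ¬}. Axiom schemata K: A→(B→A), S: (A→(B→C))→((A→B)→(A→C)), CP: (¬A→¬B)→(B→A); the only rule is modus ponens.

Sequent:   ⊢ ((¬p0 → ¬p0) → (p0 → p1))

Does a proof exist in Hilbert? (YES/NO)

Truth-table refutation:
  v=00: Γ:[] Δ:[((¬p0 → ¬p0) → (p0 → p1))=T] refutes=False
  v=01: Γ:[] Δ:[((¬p0 → ¬p0) → (p0 → p1))=T] refutes=False
  v=10: Γ:[] Δ:[((¬p0 → ¬p0) → (p0 → p1))=F] refutes=True  ← countermodel

Result: NO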